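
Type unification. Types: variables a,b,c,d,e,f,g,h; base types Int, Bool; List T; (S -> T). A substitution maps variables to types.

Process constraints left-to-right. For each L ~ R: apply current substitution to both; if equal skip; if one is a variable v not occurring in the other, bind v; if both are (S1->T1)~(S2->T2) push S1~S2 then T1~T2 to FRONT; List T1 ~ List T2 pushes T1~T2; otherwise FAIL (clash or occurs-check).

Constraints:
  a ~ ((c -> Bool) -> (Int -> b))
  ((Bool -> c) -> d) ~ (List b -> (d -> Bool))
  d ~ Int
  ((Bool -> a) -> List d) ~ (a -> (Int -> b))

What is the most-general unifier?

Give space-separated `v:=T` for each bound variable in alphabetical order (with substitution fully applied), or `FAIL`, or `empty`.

Answer: FAIL

Derivation:
step 1: unify a ~ ((c -> Bool) -> (Int -> b))  [subst: {-} | 3 pending]
  bind a := ((c -> Bool) -> (Int -> b))
step 2: unify ((Bool -> c) -> d) ~ (List b -> (d -> Bool))  [subst: {a:=((c -> Bool) -> (Int -> b))} | 2 pending]
  -> decompose arrow: push (Bool -> c)~List b, d~(d -> Bool)
step 3: unify (Bool -> c) ~ List b  [subst: {a:=((c -> Bool) -> (Int -> b))} | 3 pending]
  clash: (Bool -> c) vs List b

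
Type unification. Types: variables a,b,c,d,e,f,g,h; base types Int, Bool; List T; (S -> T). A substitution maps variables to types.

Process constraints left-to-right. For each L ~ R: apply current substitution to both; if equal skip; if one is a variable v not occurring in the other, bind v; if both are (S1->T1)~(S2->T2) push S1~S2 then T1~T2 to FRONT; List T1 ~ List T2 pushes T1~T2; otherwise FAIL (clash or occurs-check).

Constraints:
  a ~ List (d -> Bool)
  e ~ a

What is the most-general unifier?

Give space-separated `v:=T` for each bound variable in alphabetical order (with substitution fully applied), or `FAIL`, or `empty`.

step 1: unify a ~ List (d -> Bool)  [subst: {-} | 1 pending]
  bind a := List (d -> Bool)
step 2: unify e ~ List (d -> Bool)  [subst: {a:=List (d -> Bool)} | 0 pending]
  bind e := List (d -> Bool)

Answer: a:=List (d -> Bool) e:=List (d -> Bool)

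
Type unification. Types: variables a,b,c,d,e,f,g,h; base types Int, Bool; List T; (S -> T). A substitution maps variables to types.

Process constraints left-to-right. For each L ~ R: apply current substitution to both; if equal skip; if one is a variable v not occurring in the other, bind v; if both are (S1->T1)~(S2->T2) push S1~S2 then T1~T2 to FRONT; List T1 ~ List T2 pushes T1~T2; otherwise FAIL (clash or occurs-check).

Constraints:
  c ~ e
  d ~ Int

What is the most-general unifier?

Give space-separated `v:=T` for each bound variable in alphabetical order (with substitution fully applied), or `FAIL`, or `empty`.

step 1: unify c ~ e  [subst: {-} | 1 pending]
  bind c := e
step 2: unify d ~ Int  [subst: {c:=e} | 0 pending]
  bind d := Int

Answer: c:=e d:=Int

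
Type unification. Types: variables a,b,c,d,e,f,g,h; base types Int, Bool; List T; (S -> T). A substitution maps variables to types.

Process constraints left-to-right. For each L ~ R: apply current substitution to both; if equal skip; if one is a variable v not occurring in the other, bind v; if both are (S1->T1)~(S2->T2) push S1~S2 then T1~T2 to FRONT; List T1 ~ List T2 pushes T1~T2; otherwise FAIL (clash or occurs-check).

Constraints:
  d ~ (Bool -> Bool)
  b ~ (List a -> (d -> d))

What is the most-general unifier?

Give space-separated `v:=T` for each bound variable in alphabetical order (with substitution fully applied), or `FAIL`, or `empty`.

step 1: unify d ~ (Bool -> Bool)  [subst: {-} | 1 pending]
  bind d := (Bool -> Bool)
step 2: unify b ~ (List a -> ((Bool -> Bool) -> (Bool -> Bool)))  [subst: {d:=(Bool -> Bool)} | 0 pending]
  bind b := (List a -> ((Bool -> Bool) -> (Bool -> Bool)))

Answer: b:=(List a -> ((Bool -> Bool) -> (Bool -> Bool))) d:=(Bool -> Bool)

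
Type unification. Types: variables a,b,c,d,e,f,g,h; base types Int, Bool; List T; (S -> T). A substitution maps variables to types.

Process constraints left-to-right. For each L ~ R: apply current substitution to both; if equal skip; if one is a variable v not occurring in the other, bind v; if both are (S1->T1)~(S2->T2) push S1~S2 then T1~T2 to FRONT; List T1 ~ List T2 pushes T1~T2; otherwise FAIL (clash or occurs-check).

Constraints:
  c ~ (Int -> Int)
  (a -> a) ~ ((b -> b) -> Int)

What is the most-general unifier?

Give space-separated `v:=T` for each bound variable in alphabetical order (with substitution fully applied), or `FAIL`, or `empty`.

Answer: FAIL

Derivation:
step 1: unify c ~ (Int -> Int)  [subst: {-} | 1 pending]
  bind c := (Int -> Int)
step 2: unify (a -> a) ~ ((b -> b) -> Int)  [subst: {c:=(Int -> Int)} | 0 pending]
  -> decompose arrow: push a~(b -> b), a~Int
step 3: unify a ~ (b -> b)  [subst: {c:=(Int -> Int)} | 1 pending]
  bind a := (b -> b)
step 4: unify (b -> b) ~ Int  [subst: {c:=(Int -> Int), a:=(b -> b)} | 0 pending]
  clash: (b -> b) vs Int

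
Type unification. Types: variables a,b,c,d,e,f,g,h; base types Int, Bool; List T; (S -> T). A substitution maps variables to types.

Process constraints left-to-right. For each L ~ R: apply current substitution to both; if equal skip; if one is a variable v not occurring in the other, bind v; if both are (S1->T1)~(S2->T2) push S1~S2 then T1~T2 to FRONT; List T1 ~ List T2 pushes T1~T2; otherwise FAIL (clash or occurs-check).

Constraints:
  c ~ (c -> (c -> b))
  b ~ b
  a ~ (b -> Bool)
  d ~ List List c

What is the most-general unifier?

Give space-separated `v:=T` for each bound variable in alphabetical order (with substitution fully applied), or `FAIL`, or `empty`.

Answer: FAIL

Derivation:
step 1: unify c ~ (c -> (c -> b))  [subst: {-} | 3 pending]
  occurs-check fail: c in (c -> (c -> b))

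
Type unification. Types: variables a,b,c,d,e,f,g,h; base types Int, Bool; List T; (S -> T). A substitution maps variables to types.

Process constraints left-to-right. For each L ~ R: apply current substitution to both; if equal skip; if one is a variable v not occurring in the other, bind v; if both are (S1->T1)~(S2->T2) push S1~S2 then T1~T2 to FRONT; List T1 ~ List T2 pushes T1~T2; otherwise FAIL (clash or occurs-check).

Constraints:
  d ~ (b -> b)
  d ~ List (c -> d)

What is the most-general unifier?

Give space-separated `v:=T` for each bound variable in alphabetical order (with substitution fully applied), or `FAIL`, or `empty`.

step 1: unify d ~ (b -> b)  [subst: {-} | 1 pending]
  bind d := (b -> b)
step 2: unify (b -> b) ~ List (c -> (b -> b))  [subst: {d:=(b -> b)} | 0 pending]
  clash: (b -> b) vs List (c -> (b -> b))

Answer: FAIL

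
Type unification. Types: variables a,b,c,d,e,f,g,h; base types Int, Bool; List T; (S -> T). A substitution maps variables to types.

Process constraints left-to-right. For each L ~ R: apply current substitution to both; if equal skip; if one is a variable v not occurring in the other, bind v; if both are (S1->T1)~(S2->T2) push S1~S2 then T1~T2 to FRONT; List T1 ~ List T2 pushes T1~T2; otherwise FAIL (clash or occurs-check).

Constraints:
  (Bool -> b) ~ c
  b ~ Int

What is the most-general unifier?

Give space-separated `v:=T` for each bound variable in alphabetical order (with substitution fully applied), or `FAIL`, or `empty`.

step 1: unify (Bool -> b) ~ c  [subst: {-} | 1 pending]
  bind c := (Bool -> b)
step 2: unify b ~ Int  [subst: {c:=(Bool -> b)} | 0 pending]
  bind b := Int

Answer: b:=Int c:=(Bool -> Int)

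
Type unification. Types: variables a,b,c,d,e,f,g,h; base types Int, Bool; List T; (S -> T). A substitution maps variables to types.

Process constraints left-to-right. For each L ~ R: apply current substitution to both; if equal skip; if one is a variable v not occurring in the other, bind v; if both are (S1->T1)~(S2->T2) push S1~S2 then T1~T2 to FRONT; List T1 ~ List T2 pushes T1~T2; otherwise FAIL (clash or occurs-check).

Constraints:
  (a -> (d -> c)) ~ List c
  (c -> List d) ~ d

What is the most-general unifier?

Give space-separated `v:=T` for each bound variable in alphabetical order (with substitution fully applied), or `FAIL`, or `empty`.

Answer: FAIL

Derivation:
step 1: unify (a -> (d -> c)) ~ List c  [subst: {-} | 1 pending]
  clash: (a -> (d -> c)) vs List c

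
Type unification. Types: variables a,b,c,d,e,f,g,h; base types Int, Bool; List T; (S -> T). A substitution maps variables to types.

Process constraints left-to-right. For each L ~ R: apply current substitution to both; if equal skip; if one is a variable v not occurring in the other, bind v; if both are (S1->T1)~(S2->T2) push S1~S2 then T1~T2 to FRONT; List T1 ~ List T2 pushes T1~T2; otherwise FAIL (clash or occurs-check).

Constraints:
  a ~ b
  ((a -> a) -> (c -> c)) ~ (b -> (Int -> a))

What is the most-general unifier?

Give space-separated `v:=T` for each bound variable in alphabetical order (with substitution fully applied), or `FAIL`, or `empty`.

Answer: FAIL

Derivation:
step 1: unify a ~ b  [subst: {-} | 1 pending]
  bind a := b
step 2: unify ((b -> b) -> (c -> c)) ~ (b -> (Int -> b))  [subst: {a:=b} | 0 pending]
  -> decompose arrow: push (b -> b)~b, (c -> c)~(Int -> b)
step 3: unify (b -> b) ~ b  [subst: {a:=b} | 1 pending]
  occurs-check fail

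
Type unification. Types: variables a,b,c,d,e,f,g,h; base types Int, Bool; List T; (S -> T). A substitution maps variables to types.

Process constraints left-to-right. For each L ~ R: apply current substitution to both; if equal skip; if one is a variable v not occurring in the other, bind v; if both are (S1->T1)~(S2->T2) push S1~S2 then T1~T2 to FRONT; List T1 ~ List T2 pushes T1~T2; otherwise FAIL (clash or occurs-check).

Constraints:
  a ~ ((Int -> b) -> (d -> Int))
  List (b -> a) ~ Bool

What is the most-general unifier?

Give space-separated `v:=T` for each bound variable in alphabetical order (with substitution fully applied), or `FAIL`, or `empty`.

step 1: unify a ~ ((Int -> b) -> (d -> Int))  [subst: {-} | 1 pending]
  bind a := ((Int -> b) -> (d -> Int))
step 2: unify List (b -> ((Int -> b) -> (d -> Int))) ~ Bool  [subst: {a:=((Int -> b) -> (d -> Int))} | 0 pending]
  clash: List (b -> ((Int -> b) -> (d -> Int))) vs Bool

Answer: FAIL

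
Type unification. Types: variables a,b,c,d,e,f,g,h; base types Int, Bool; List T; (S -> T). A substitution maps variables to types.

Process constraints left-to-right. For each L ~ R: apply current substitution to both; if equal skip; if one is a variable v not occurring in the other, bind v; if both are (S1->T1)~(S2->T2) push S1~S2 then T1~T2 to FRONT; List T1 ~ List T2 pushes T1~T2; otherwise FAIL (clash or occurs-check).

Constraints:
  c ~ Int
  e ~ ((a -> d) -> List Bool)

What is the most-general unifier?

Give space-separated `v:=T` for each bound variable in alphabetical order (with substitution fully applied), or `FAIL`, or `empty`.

step 1: unify c ~ Int  [subst: {-} | 1 pending]
  bind c := Int
step 2: unify e ~ ((a -> d) -> List Bool)  [subst: {c:=Int} | 0 pending]
  bind e := ((a -> d) -> List Bool)

Answer: c:=Int e:=((a -> d) -> List Bool)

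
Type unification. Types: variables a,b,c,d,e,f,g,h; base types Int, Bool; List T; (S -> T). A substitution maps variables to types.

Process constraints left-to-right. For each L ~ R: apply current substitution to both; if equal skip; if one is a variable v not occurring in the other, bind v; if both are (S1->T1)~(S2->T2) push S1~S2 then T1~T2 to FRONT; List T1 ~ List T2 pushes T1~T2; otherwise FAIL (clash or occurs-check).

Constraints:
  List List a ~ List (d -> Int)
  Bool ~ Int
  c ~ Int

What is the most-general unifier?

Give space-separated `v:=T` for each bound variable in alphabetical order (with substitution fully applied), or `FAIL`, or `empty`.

step 1: unify List List a ~ List (d -> Int)  [subst: {-} | 2 pending]
  -> decompose List: push List a~(d -> Int)
step 2: unify List a ~ (d -> Int)  [subst: {-} | 2 pending]
  clash: List a vs (d -> Int)

Answer: FAIL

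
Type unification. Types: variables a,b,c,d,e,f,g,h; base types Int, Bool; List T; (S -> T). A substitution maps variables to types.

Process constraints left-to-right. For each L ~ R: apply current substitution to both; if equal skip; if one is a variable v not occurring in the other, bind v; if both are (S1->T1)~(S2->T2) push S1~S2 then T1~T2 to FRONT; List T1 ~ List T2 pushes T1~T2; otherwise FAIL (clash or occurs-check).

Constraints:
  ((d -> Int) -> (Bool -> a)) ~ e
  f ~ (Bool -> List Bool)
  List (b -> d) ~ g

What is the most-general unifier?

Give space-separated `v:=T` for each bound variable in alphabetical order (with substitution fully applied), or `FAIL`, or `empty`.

Answer: e:=((d -> Int) -> (Bool -> a)) f:=(Bool -> List Bool) g:=List (b -> d)

Derivation:
step 1: unify ((d -> Int) -> (Bool -> a)) ~ e  [subst: {-} | 2 pending]
  bind e := ((d -> Int) -> (Bool -> a))
step 2: unify f ~ (Bool -> List Bool)  [subst: {e:=((d -> Int) -> (Bool -> a))} | 1 pending]
  bind f := (Bool -> List Bool)
step 3: unify List (b -> d) ~ g  [subst: {e:=((d -> Int) -> (Bool -> a)), f:=(Bool -> List Bool)} | 0 pending]
  bind g := List (b -> d)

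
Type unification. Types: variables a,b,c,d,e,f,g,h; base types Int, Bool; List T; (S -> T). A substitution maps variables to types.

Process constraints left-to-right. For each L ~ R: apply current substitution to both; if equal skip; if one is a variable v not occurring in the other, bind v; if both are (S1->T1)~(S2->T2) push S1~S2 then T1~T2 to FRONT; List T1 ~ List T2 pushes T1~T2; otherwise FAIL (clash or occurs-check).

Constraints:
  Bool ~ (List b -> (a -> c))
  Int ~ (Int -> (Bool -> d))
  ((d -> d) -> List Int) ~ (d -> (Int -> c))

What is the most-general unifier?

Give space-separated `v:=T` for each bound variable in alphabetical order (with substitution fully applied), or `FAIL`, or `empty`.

step 1: unify Bool ~ (List b -> (a -> c))  [subst: {-} | 2 pending]
  clash: Bool vs (List b -> (a -> c))

Answer: FAIL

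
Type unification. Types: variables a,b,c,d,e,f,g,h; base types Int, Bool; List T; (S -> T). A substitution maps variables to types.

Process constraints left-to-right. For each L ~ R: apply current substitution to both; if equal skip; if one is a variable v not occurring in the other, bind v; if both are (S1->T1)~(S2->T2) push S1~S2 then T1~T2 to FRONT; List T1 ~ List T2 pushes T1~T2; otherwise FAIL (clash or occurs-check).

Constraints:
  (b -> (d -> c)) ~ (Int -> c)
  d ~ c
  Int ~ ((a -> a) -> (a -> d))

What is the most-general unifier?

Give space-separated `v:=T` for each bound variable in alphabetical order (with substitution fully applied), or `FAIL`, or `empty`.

step 1: unify (b -> (d -> c)) ~ (Int -> c)  [subst: {-} | 2 pending]
  -> decompose arrow: push b~Int, (d -> c)~c
step 2: unify b ~ Int  [subst: {-} | 3 pending]
  bind b := Int
step 3: unify (d -> c) ~ c  [subst: {b:=Int} | 2 pending]
  occurs-check fail

Answer: FAIL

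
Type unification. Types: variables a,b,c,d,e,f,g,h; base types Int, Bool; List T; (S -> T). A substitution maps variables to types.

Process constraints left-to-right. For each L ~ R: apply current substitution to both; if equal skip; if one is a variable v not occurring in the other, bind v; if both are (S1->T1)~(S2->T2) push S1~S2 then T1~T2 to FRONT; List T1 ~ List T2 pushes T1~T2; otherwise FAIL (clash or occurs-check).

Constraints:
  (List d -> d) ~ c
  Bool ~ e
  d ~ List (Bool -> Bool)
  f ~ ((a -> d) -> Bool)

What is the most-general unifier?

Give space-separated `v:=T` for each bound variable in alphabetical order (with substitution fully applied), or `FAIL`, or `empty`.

step 1: unify (List d -> d) ~ c  [subst: {-} | 3 pending]
  bind c := (List d -> d)
step 2: unify Bool ~ e  [subst: {c:=(List d -> d)} | 2 pending]
  bind e := Bool
step 3: unify d ~ List (Bool -> Bool)  [subst: {c:=(List d -> d), e:=Bool} | 1 pending]
  bind d := List (Bool -> Bool)
step 4: unify f ~ ((a -> List (Bool -> Bool)) -> Bool)  [subst: {c:=(List d -> d), e:=Bool, d:=List (Bool -> Bool)} | 0 pending]
  bind f := ((a -> List (Bool -> Bool)) -> Bool)

Answer: c:=(List List (Bool -> Bool) -> List (Bool -> Bool)) d:=List (Bool -> Bool) e:=Bool f:=((a -> List (Bool -> Bool)) -> Bool)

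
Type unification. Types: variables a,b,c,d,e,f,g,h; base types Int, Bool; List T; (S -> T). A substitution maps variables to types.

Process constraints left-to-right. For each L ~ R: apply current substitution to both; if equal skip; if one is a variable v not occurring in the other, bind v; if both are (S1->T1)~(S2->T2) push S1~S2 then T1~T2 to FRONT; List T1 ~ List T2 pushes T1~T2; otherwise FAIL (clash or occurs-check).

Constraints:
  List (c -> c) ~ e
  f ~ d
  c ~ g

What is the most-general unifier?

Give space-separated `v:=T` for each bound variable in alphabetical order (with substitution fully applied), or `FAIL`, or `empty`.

Answer: c:=g e:=List (g -> g) f:=d

Derivation:
step 1: unify List (c -> c) ~ e  [subst: {-} | 2 pending]
  bind e := List (c -> c)
step 2: unify f ~ d  [subst: {e:=List (c -> c)} | 1 pending]
  bind f := d
step 3: unify c ~ g  [subst: {e:=List (c -> c), f:=d} | 0 pending]
  bind c := g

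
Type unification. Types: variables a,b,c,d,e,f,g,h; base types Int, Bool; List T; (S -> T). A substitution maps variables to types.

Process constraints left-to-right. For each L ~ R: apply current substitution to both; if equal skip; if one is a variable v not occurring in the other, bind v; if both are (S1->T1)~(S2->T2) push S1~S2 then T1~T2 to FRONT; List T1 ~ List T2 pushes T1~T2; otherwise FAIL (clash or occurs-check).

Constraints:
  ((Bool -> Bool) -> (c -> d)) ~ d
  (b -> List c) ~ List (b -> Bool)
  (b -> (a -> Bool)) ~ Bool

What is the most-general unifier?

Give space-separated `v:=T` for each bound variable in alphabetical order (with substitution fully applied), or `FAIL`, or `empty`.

step 1: unify ((Bool -> Bool) -> (c -> d)) ~ d  [subst: {-} | 2 pending]
  occurs-check fail

Answer: FAIL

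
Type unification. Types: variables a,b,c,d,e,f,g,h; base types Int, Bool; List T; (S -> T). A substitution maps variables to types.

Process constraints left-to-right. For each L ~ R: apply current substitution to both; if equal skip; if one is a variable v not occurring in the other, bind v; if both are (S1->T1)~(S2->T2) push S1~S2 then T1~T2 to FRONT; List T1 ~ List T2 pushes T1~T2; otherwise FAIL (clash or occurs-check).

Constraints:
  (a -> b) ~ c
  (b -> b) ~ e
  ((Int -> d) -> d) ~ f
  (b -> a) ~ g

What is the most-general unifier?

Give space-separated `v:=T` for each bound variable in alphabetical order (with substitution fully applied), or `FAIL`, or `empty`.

Answer: c:=(a -> b) e:=(b -> b) f:=((Int -> d) -> d) g:=(b -> a)

Derivation:
step 1: unify (a -> b) ~ c  [subst: {-} | 3 pending]
  bind c := (a -> b)
step 2: unify (b -> b) ~ e  [subst: {c:=(a -> b)} | 2 pending]
  bind e := (b -> b)
step 3: unify ((Int -> d) -> d) ~ f  [subst: {c:=(a -> b), e:=(b -> b)} | 1 pending]
  bind f := ((Int -> d) -> d)
step 4: unify (b -> a) ~ g  [subst: {c:=(a -> b), e:=(b -> b), f:=((Int -> d) -> d)} | 0 pending]
  bind g := (b -> a)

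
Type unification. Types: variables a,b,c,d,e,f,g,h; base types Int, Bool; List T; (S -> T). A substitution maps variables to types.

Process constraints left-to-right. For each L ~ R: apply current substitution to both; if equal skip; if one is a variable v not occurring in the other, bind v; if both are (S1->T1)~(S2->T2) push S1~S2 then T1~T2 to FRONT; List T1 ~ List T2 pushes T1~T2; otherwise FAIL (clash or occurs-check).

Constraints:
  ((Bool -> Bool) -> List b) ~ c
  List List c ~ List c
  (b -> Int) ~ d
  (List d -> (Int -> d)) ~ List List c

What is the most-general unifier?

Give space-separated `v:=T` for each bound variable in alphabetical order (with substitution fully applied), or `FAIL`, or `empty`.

step 1: unify ((Bool -> Bool) -> List b) ~ c  [subst: {-} | 3 pending]
  bind c := ((Bool -> Bool) -> List b)
step 2: unify List List ((Bool -> Bool) -> List b) ~ List ((Bool -> Bool) -> List b)  [subst: {c:=((Bool -> Bool) -> List b)} | 2 pending]
  -> decompose List: push List ((Bool -> Bool) -> List b)~((Bool -> Bool) -> List b)
step 3: unify List ((Bool -> Bool) -> List b) ~ ((Bool -> Bool) -> List b)  [subst: {c:=((Bool -> Bool) -> List b)} | 2 pending]
  clash: List ((Bool -> Bool) -> List b) vs ((Bool -> Bool) -> List b)

Answer: FAIL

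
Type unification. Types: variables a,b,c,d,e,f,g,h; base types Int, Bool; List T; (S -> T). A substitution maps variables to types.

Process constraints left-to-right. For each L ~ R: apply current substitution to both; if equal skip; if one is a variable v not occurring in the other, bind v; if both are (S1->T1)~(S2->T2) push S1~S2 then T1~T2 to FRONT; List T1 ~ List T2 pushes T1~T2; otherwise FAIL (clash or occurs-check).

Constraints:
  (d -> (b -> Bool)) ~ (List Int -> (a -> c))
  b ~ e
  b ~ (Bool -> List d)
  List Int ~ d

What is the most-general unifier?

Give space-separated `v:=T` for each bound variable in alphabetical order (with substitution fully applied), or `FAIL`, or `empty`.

step 1: unify (d -> (b -> Bool)) ~ (List Int -> (a -> c))  [subst: {-} | 3 pending]
  -> decompose arrow: push d~List Int, (b -> Bool)~(a -> c)
step 2: unify d ~ List Int  [subst: {-} | 4 pending]
  bind d := List Int
step 3: unify (b -> Bool) ~ (a -> c)  [subst: {d:=List Int} | 3 pending]
  -> decompose arrow: push b~a, Bool~c
step 4: unify b ~ a  [subst: {d:=List Int} | 4 pending]
  bind b := a
step 5: unify Bool ~ c  [subst: {d:=List Int, b:=a} | 3 pending]
  bind c := Bool
step 6: unify a ~ e  [subst: {d:=List Int, b:=a, c:=Bool} | 2 pending]
  bind a := e
step 7: unify e ~ (Bool -> List List Int)  [subst: {d:=List Int, b:=a, c:=Bool, a:=e} | 1 pending]
  bind e := (Bool -> List List Int)
step 8: unify List Int ~ List Int  [subst: {d:=List Int, b:=a, c:=Bool, a:=e, e:=(Bool -> List List Int)} | 0 pending]
  -> identical, skip

Answer: a:=(Bool -> List List Int) b:=(Bool -> List List Int) c:=Bool d:=List Int e:=(Bool -> List List Int)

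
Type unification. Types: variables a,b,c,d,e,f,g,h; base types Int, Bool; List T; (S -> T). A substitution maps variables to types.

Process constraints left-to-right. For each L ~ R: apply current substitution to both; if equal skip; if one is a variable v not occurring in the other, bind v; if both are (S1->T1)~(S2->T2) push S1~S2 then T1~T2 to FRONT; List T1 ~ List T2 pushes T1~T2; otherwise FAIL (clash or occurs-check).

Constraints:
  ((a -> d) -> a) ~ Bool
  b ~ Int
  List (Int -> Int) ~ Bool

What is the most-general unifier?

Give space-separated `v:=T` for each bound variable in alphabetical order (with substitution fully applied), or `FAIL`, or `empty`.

step 1: unify ((a -> d) -> a) ~ Bool  [subst: {-} | 2 pending]
  clash: ((a -> d) -> a) vs Bool

Answer: FAIL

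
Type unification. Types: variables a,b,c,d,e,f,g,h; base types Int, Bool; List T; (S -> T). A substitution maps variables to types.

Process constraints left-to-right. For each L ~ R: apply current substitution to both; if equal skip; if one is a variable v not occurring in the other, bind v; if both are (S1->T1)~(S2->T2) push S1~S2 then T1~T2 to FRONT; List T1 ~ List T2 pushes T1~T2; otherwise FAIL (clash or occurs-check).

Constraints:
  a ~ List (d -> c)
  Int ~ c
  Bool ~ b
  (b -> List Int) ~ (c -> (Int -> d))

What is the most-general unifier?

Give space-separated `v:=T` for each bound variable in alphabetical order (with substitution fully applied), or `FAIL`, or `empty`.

step 1: unify a ~ List (d -> c)  [subst: {-} | 3 pending]
  bind a := List (d -> c)
step 2: unify Int ~ c  [subst: {a:=List (d -> c)} | 2 pending]
  bind c := Int
step 3: unify Bool ~ b  [subst: {a:=List (d -> c), c:=Int} | 1 pending]
  bind b := Bool
step 4: unify (Bool -> List Int) ~ (Int -> (Int -> d))  [subst: {a:=List (d -> c), c:=Int, b:=Bool} | 0 pending]
  -> decompose arrow: push Bool~Int, List Int~(Int -> d)
step 5: unify Bool ~ Int  [subst: {a:=List (d -> c), c:=Int, b:=Bool} | 1 pending]
  clash: Bool vs Int

Answer: FAIL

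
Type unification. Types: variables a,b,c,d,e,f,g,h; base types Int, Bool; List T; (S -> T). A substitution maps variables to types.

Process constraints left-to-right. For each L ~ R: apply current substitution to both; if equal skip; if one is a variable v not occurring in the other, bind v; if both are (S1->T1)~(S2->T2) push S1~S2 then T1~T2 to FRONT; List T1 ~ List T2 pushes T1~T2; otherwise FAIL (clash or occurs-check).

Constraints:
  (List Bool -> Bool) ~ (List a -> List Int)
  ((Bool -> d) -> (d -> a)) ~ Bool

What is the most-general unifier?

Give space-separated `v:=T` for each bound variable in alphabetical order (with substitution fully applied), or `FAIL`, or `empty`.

Answer: FAIL

Derivation:
step 1: unify (List Bool -> Bool) ~ (List a -> List Int)  [subst: {-} | 1 pending]
  -> decompose arrow: push List Bool~List a, Bool~List Int
step 2: unify List Bool ~ List a  [subst: {-} | 2 pending]
  -> decompose List: push Bool~a
step 3: unify Bool ~ a  [subst: {-} | 2 pending]
  bind a := Bool
step 4: unify Bool ~ List Int  [subst: {a:=Bool} | 1 pending]
  clash: Bool vs List Int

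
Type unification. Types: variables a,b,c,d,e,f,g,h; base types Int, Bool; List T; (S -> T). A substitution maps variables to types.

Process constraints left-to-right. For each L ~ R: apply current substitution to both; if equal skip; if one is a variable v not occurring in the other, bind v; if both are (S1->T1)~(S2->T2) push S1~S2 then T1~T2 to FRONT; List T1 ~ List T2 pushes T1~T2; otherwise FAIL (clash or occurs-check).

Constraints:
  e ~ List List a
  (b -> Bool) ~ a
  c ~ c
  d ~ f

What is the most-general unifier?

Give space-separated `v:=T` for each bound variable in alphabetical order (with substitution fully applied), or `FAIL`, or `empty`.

step 1: unify e ~ List List a  [subst: {-} | 3 pending]
  bind e := List List a
step 2: unify (b -> Bool) ~ a  [subst: {e:=List List a} | 2 pending]
  bind a := (b -> Bool)
step 3: unify c ~ c  [subst: {e:=List List a, a:=(b -> Bool)} | 1 pending]
  -> identical, skip
step 4: unify d ~ f  [subst: {e:=List List a, a:=(b -> Bool)} | 0 pending]
  bind d := f

Answer: a:=(b -> Bool) d:=f e:=List List (b -> Bool)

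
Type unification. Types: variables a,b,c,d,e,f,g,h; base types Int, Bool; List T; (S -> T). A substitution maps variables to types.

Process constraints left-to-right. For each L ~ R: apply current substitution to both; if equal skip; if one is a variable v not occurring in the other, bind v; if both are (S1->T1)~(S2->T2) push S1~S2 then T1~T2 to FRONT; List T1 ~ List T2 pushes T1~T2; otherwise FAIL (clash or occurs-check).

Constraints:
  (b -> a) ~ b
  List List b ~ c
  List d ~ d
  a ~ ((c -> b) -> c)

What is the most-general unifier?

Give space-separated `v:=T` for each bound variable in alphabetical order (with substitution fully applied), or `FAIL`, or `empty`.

step 1: unify (b -> a) ~ b  [subst: {-} | 3 pending]
  occurs-check fail

Answer: FAIL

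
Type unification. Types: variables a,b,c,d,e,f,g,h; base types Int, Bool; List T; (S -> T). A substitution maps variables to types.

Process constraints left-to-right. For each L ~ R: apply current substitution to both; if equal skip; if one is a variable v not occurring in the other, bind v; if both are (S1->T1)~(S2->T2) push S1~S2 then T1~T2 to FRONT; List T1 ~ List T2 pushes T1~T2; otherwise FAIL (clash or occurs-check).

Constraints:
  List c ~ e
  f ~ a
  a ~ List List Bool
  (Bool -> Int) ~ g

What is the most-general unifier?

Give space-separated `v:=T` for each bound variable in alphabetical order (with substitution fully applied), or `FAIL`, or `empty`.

Answer: a:=List List Bool e:=List c f:=List List Bool g:=(Bool -> Int)

Derivation:
step 1: unify List c ~ e  [subst: {-} | 3 pending]
  bind e := List c
step 2: unify f ~ a  [subst: {e:=List c} | 2 pending]
  bind f := a
step 3: unify a ~ List List Bool  [subst: {e:=List c, f:=a} | 1 pending]
  bind a := List List Bool
step 4: unify (Bool -> Int) ~ g  [subst: {e:=List c, f:=a, a:=List List Bool} | 0 pending]
  bind g := (Bool -> Int)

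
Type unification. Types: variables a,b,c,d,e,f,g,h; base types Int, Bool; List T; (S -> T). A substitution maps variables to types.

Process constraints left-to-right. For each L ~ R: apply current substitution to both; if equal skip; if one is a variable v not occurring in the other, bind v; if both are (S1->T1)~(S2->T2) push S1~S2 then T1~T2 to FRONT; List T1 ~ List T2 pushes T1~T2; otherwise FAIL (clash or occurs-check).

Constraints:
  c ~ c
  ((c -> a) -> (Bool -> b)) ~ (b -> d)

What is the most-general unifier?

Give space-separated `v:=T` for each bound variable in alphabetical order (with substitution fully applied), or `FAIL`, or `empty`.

step 1: unify c ~ c  [subst: {-} | 1 pending]
  -> identical, skip
step 2: unify ((c -> a) -> (Bool -> b)) ~ (b -> d)  [subst: {-} | 0 pending]
  -> decompose arrow: push (c -> a)~b, (Bool -> b)~d
step 3: unify (c -> a) ~ b  [subst: {-} | 1 pending]
  bind b := (c -> a)
step 4: unify (Bool -> (c -> a)) ~ d  [subst: {b:=(c -> a)} | 0 pending]
  bind d := (Bool -> (c -> a))

Answer: b:=(c -> a) d:=(Bool -> (c -> a))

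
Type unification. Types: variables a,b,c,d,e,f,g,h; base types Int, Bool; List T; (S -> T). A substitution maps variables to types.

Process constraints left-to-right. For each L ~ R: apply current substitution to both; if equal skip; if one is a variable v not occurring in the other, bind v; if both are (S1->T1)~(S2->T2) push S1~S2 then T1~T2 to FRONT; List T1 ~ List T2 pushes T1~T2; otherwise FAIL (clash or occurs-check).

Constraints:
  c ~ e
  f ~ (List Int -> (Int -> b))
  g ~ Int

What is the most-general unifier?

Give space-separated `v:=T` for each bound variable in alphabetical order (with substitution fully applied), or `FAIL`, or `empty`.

step 1: unify c ~ e  [subst: {-} | 2 pending]
  bind c := e
step 2: unify f ~ (List Int -> (Int -> b))  [subst: {c:=e} | 1 pending]
  bind f := (List Int -> (Int -> b))
step 3: unify g ~ Int  [subst: {c:=e, f:=(List Int -> (Int -> b))} | 0 pending]
  bind g := Int

Answer: c:=e f:=(List Int -> (Int -> b)) g:=Int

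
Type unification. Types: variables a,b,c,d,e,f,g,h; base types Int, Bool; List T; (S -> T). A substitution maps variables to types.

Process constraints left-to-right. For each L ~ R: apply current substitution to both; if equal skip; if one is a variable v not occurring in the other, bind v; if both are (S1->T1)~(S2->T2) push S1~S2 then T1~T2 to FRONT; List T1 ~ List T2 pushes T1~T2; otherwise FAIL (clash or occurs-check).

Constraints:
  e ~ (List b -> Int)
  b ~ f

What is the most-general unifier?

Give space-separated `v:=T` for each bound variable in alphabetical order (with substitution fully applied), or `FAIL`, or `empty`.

step 1: unify e ~ (List b -> Int)  [subst: {-} | 1 pending]
  bind e := (List b -> Int)
step 2: unify b ~ f  [subst: {e:=(List b -> Int)} | 0 pending]
  bind b := f

Answer: b:=f e:=(List f -> Int)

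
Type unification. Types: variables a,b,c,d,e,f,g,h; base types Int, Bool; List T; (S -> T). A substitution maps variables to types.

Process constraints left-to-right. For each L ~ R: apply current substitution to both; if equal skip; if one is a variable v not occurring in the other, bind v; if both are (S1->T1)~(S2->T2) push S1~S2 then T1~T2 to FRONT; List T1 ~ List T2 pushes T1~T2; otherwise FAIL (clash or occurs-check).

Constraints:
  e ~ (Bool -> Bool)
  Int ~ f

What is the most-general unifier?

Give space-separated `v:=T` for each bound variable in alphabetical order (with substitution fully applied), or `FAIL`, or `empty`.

step 1: unify e ~ (Bool -> Bool)  [subst: {-} | 1 pending]
  bind e := (Bool -> Bool)
step 2: unify Int ~ f  [subst: {e:=(Bool -> Bool)} | 0 pending]
  bind f := Int

Answer: e:=(Bool -> Bool) f:=Int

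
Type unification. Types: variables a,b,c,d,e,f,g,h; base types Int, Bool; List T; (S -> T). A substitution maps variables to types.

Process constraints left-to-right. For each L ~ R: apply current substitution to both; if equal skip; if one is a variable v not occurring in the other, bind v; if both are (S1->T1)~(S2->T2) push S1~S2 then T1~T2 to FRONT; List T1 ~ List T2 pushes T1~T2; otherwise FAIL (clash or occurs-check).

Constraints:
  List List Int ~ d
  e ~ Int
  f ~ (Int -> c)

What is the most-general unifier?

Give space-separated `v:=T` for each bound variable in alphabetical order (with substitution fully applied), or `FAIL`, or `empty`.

step 1: unify List List Int ~ d  [subst: {-} | 2 pending]
  bind d := List List Int
step 2: unify e ~ Int  [subst: {d:=List List Int} | 1 pending]
  bind e := Int
step 3: unify f ~ (Int -> c)  [subst: {d:=List List Int, e:=Int} | 0 pending]
  bind f := (Int -> c)

Answer: d:=List List Int e:=Int f:=(Int -> c)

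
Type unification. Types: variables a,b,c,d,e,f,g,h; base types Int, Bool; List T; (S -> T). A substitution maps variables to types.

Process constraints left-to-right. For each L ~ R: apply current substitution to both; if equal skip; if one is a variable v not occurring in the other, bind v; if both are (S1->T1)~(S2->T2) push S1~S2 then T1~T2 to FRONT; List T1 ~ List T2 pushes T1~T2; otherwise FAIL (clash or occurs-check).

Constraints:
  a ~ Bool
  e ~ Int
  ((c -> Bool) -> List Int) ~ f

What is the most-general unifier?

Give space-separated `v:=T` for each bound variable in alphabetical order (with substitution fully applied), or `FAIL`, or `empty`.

Answer: a:=Bool e:=Int f:=((c -> Bool) -> List Int)

Derivation:
step 1: unify a ~ Bool  [subst: {-} | 2 pending]
  bind a := Bool
step 2: unify e ~ Int  [subst: {a:=Bool} | 1 pending]
  bind e := Int
step 3: unify ((c -> Bool) -> List Int) ~ f  [subst: {a:=Bool, e:=Int} | 0 pending]
  bind f := ((c -> Bool) -> List Int)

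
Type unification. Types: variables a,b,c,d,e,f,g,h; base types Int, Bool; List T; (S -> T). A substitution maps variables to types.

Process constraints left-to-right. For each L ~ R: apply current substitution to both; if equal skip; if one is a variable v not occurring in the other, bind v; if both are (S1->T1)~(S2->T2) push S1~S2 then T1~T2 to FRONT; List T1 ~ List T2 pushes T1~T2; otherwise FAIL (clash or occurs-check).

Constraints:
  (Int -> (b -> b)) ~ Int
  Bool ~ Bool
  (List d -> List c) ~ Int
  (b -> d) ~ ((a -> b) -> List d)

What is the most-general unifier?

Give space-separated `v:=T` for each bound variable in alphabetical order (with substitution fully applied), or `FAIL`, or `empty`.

step 1: unify (Int -> (b -> b)) ~ Int  [subst: {-} | 3 pending]
  clash: (Int -> (b -> b)) vs Int

Answer: FAIL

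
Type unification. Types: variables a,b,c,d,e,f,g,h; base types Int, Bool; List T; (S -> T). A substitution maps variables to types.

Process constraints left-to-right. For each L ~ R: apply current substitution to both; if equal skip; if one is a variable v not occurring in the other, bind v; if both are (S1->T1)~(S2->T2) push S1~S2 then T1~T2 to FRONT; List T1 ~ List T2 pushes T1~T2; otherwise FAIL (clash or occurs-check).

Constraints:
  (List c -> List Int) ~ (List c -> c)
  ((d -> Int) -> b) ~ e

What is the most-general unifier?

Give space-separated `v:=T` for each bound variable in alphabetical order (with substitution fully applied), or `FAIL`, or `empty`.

Answer: c:=List Int e:=((d -> Int) -> b)

Derivation:
step 1: unify (List c -> List Int) ~ (List c -> c)  [subst: {-} | 1 pending]
  -> decompose arrow: push List c~List c, List Int~c
step 2: unify List c ~ List c  [subst: {-} | 2 pending]
  -> identical, skip
step 3: unify List Int ~ c  [subst: {-} | 1 pending]
  bind c := List Int
step 4: unify ((d -> Int) -> b) ~ e  [subst: {c:=List Int} | 0 pending]
  bind e := ((d -> Int) -> b)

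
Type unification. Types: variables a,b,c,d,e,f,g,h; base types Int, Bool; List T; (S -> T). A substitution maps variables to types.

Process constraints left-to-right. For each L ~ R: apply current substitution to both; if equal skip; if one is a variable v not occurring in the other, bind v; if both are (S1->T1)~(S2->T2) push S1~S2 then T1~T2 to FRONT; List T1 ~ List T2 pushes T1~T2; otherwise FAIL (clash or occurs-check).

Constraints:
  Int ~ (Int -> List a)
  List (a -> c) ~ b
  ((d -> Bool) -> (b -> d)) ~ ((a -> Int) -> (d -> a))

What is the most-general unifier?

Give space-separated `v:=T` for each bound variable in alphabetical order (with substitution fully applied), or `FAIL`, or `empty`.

step 1: unify Int ~ (Int -> List a)  [subst: {-} | 2 pending]
  clash: Int vs (Int -> List a)

Answer: FAIL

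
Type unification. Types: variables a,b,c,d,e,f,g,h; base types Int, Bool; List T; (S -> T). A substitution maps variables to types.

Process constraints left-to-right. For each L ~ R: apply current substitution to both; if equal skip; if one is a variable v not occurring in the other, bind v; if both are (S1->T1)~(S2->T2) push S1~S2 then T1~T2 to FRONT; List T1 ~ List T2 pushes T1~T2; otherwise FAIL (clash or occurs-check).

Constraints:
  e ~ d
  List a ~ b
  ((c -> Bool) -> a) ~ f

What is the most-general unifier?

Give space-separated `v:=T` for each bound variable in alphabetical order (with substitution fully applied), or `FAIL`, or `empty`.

step 1: unify e ~ d  [subst: {-} | 2 pending]
  bind e := d
step 2: unify List a ~ b  [subst: {e:=d} | 1 pending]
  bind b := List a
step 3: unify ((c -> Bool) -> a) ~ f  [subst: {e:=d, b:=List a} | 0 pending]
  bind f := ((c -> Bool) -> a)

Answer: b:=List a e:=d f:=((c -> Bool) -> a)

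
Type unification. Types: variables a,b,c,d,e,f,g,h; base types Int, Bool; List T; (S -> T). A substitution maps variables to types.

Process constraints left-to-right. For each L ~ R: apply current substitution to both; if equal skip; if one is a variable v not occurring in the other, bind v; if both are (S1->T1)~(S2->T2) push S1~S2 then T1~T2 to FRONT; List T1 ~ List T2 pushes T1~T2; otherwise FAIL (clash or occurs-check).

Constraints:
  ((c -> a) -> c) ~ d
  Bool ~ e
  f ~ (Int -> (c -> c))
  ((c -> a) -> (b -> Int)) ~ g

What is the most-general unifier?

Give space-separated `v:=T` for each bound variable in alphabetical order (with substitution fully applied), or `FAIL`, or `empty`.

Answer: d:=((c -> a) -> c) e:=Bool f:=(Int -> (c -> c)) g:=((c -> a) -> (b -> Int))

Derivation:
step 1: unify ((c -> a) -> c) ~ d  [subst: {-} | 3 pending]
  bind d := ((c -> a) -> c)
step 2: unify Bool ~ e  [subst: {d:=((c -> a) -> c)} | 2 pending]
  bind e := Bool
step 3: unify f ~ (Int -> (c -> c))  [subst: {d:=((c -> a) -> c), e:=Bool} | 1 pending]
  bind f := (Int -> (c -> c))
step 4: unify ((c -> a) -> (b -> Int)) ~ g  [subst: {d:=((c -> a) -> c), e:=Bool, f:=(Int -> (c -> c))} | 0 pending]
  bind g := ((c -> a) -> (b -> Int))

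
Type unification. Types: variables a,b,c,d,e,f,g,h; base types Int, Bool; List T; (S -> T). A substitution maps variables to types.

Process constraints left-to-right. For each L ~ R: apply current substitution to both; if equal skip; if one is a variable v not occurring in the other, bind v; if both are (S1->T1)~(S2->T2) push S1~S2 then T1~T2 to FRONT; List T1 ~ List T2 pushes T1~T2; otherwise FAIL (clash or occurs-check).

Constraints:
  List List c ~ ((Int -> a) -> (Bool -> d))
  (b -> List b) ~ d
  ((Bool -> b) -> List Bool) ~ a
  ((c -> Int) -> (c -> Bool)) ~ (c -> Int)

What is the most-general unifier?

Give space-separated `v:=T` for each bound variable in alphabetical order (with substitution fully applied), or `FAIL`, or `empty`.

Answer: FAIL

Derivation:
step 1: unify List List c ~ ((Int -> a) -> (Bool -> d))  [subst: {-} | 3 pending]
  clash: List List c vs ((Int -> a) -> (Bool -> d))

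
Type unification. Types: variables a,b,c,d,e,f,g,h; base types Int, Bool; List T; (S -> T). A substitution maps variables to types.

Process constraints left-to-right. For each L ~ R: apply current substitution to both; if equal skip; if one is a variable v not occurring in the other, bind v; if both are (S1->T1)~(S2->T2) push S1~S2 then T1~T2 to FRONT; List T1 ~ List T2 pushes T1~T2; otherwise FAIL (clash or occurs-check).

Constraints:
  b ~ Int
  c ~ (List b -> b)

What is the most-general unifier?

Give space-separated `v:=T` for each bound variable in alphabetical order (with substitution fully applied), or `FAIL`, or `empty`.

Answer: b:=Int c:=(List Int -> Int)

Derivation:
step 1: unify b ~ Int  [subst: {-} | 1 pending]
  bind b := Int
step 2: unify c ~ (List Int -> Int)  [subst: {b:=Int} | 0 pending]
  bind c := (List Int -> Int)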